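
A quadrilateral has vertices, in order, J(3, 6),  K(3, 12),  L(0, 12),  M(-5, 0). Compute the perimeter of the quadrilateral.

32

|JK| = √((0)² + (6)²) = √36 = 6
|KL| = √((-3)² + (0)²) = √9 = 3
|LM| = √((-5)² + (-12)²) = √169 = 13
|MJ| = √((8)² + (6)²) = √100 = 10
Perimeter = 6 + 3 + 13 + 10 = 32.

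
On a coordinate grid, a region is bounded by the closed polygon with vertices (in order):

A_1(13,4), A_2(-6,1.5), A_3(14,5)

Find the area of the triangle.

Apply the shoelace (surveyor's) formula: 2A = Σ (x_i·y_{i+1} − x_{i+1}·y_i), indices taken mod 3.
Cross-terms: 43.5, -51, -9  ⇒  Σ = -16.5
Area = |Σ|/2 = 8.25.

8.25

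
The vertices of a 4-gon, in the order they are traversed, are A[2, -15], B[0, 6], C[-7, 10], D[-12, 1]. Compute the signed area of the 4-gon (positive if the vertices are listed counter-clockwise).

172.5

Apply the surveyor's formula: 2A = Σ (x_i·y_{i+1} − x_{i+1}·y_i), indices taken mod 4.
A→B: (2)(6) − (0)(-15) = 12
B→C: (0)(10) − (-7)(6) = 42
C→D: (-7)(1) − (-12)(10) = 113
D→A: (-12)(-15) − (2)(1) = 178
Σ = 345
Signed area = Σ/2 = 172.5 (positive ⇒ counter-clockwise traversal).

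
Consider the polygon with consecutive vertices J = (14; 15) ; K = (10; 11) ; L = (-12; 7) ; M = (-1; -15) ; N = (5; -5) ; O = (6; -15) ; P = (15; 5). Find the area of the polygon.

419

Apply the shoelace formula: 2A = Σ (x_i·y_{i+1} − x_{i+1}·y_i), indices taken mod 7.
Σ = (4) + (202) + (187) + (80) + (-45) + (255) + (155) = 838
Area = |Σ|/2 = 419.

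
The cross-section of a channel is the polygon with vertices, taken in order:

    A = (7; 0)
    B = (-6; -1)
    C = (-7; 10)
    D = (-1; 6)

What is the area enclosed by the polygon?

Apply Gauss's area formula: 2A = Σ (x_i·y_{i+1} − x_{i+1}·y_i), indices taken mod 4.
A→B: (7)(-1) − (-6)(0) = -7
B→C: (-6)(10) − (-7)(-1) = -67
C→D: (-7)(6) − (-1)(10) = -32
D→A: (-1)(0) − (7)(6) = -42
Σ = -148
Area = |Σ|/2 = 74.

74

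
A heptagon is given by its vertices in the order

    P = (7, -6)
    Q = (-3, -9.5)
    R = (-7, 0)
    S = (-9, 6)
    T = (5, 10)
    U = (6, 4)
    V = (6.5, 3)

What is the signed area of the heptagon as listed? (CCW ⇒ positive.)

-210.5

Σ = (-84.5) + (-66.5) + (-42) + (-120) + (-40) + (-8) + (-60) = -421
Signed area = Σ/2 = -210.5 (negative ⇒ clockwise traversal).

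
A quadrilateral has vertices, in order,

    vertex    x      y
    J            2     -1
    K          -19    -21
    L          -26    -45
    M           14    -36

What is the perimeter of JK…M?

|JK| = √((-21)² + (-20)²) = √841 = 29
|KL| = √((-7)² + (-24)²) = √625 = 25
|LM| = √((40)² + (9)²) = √1681 = 41
|MJ| = √((-12)² + (35)²) = √1369 = 37
Perimeter = 29 + 25 + 41 + 37 = 132.

132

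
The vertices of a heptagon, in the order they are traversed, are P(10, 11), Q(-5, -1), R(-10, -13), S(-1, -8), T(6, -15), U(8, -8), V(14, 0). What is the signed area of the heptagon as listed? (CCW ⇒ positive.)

284

Apply the shoelace (surveyor's) formula: 2A = Σ (x_i·y_{i+1} − x_{i+1}·y_i), indices taken mod 7.
Σ = (45) + (55) + (67) + (63) + (72) + (112) + (154) = 568
Signed area = Σ/2 = 284 (positive ⇒ counter-clockwise traversal).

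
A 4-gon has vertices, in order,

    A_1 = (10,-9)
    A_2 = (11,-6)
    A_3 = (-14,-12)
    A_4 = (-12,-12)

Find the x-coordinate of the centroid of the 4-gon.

1.72

Apply Gauss's area formula. First the cross-terms c_i = x_i·y_{i+1} − x_{i+1}·y_i:
  39, -216, 24, 228  ⇒  2A = 75, A = 37.5.
Then Σ (x_i + x_{i+1})·c_i = 387, so x̄ = 387 / (6·37.5) = 1.72.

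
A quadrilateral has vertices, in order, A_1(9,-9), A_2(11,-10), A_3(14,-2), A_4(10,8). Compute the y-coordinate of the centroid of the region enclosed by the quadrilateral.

Apply Gauss's area formula. First the cross-terms c_i = x_i·y_{i+1} − x_{i+1}·y_i:
  9, 118, 132, -162  ⇒  2A = 97, A = 48.5.
Then Σ (y_i + y_{i+1})·c_i = -633, so ȳ = -633 / (6·48.5) = -211/97.

-211/97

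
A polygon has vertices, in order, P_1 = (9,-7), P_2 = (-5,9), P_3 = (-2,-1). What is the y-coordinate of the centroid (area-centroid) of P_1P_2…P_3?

1/3

Apply the shoelace (surveyor's) formula. First the cross-terms c_i = x_i·y_{i+1} − x_{i+1}·y_i:
  46, 23, 23  ⇒  2A = 92, A = 46.
Then Σ (y_i + y_{i+1})·c_i = 92, so ȳ = 92 / (6·46) = 1/3.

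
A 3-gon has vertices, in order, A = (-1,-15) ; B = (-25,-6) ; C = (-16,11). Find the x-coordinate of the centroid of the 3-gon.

Apply the shoelace (surveyor's) formula. First the cross-terms c_i = x_i·y_{i+1} − x_{i+1}·y_i:
  -369, -371, 251  ⇒  2A = -489, A = -244.5.
Then Σ (x_i + x_{i+1})·c_i = 20538, so x̄ = 20538 / (6·(-244.5)) = -14.

-14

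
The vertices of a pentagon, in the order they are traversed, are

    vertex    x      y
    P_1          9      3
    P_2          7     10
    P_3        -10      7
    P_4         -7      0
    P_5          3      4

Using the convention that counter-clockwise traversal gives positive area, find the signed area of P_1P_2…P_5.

Σ = (69) + (149) + (49) + (-28) + (-27) = 212
Signed area = Σ/2 = 106 (positive ⇒ counter-clockwise traversal).

106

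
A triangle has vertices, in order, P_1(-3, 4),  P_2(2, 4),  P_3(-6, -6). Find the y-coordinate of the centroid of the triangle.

2/3

Apply Gauss's area formula. First the cross-terms c_i = x_i·y_{i+1} − x_{i+1}·y_i:
  -20, 12, -42  ⇒  2A = -50, A = -25.
Then Σ (y_i + y_{i+1})·c_i = -100, so ȳ = -100 / (6·(-25)) = 2/3.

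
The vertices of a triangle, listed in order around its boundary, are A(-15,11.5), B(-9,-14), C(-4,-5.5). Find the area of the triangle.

Apply the shoelace formula: 2A = Σ (x_i·y_{i+1} − x_{i+1}·y_i), indices taken mod 3.
A→B: (-15)(-14) − (-9)(11.5) = 313.5
B→C: (-9)(-5.5) − (-4)(-14) = -6.5
C→A: (-4)(11.5) − (-15)(-5.5) = -128.5
Σ = 178.5
Area = |Σ|/2 = 89.25.

89.25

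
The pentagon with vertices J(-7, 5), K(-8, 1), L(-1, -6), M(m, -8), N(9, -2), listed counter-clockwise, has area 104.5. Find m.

The doubled signed area Σ (x_i y_{i+1} − x_{i+1} y_i) is linear in m.
With m=0 it equals 193; the coefficient of m is 4 (from the two edges through M).
So 4·m + 193 = 2·104.5 = 209 ⇒ m = 4.

4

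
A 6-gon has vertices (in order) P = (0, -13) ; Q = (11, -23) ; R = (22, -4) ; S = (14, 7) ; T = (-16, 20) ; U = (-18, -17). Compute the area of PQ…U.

Apply the shoelace formula: 2A = Σ (x_i·y_{i+1} − x_{i+1}·y_i), indices taken mod 6.
Σ = (143) + (462) + (210) + (392) + (632) + (234) = 2073
Area = |Σ|/2 = 1036.5.

1036.5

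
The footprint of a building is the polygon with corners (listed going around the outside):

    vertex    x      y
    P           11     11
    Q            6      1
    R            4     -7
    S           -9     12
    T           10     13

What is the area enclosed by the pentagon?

193

Apply the shoelace formula: 2A = Σ (x_i·y_{i+1} − x_{i+1}·y_i), indices taken mod 5.
Σ = (-55) + (-46) + (-15) + (-237) + (-33) = -386
Area = |Σ|/2 = 193.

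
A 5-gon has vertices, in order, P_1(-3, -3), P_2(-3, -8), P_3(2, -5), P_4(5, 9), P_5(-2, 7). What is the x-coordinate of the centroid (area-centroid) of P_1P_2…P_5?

68/169

Apply the shoelace formula. First the cross-terms c_i = x_i·y_{i+1} − x_{i+1}·y_i:
  15, 31, 43, 53, 27  ⇒  2A = 169, A = 84.5.
Then Σ (x_i + x_{i+1})·c_i = 204, so x̄ = 204 / (6·84.5) = 68/169.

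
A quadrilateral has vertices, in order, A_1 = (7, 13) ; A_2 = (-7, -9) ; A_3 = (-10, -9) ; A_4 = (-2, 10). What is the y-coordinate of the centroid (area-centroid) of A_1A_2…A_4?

Apply the shoelace (surveyor's) formula. First the cross-terms c_i = x_i·y_{i+1} − x_{i+1}·y_i:
  28, -27, -118, -96  ⇒  2A = -213, A = -106.5.
Then Σ (y_i + y_{i+1})·c_i = -1728, so ȳ = -1728 / (6·(-106.5)) = 192/71.

192/71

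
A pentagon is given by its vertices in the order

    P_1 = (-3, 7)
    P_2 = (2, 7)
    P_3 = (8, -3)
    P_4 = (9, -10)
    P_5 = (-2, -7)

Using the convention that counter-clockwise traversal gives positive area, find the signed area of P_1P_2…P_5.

Cross-terms: -35, -62, -53, -83, -35  ⇒  Σ = -268
Signed area = Σ/2 = -134 (negative ⇒ clockwise traversal).

-134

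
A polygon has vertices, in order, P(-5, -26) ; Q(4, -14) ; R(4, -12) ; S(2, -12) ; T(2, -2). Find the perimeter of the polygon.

|PQ| = √((9)² + (12)²) = √225 = 15
|QR| = √((0)² + (2)²) = √4 = 2
|RS| = √((-2)² + (0)²) = √4 = 2
|ST| = √((0)² + (10)²) = √100 = 10
|TP| = √((-7)² + (-24)²) = √625 = 25
Perimeter = 15 + 2 + 2 + 10 + 25 = 54.

54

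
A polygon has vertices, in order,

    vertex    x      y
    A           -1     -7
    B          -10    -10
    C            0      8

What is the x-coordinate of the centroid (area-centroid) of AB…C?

-11/3

Apply the surveyor's formula. First the cross-terms c_i = x_i·y_{i+1} − x_{i+1}·y_i:
  -60, -80, 8  ⇒  2A = -132, A = -66.
Then Σ (x_i + x_{i+1})·c_i = 1452, so x̄ = 1452 / (6·(-66)) = -11/3.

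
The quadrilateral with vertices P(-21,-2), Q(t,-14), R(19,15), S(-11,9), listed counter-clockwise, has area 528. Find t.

-3

Write out the shoelace sum; only the two edges meeting at Q involve t:
2·Area = [((-21)·(-14) − t·(-2)) + (t·15 − 19·(-14))] + 547
       = 17·t + 1107 = 1056
⇒ t = -3.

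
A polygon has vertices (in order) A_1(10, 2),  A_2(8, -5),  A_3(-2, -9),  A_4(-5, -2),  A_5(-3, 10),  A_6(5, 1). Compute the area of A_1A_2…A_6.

149

Σ = (-66) + (-82) + (-41) + (-56) + (-53) + (0) = -298
Area = |Σ|/2 = 149.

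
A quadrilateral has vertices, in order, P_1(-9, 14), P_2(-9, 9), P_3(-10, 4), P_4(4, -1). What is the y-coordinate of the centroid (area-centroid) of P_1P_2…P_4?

233/42

Apply the shoelace (surveyor's) formula. First the cross-terms c_i = x_i·y_{i+1} − x_{i+1}·y_i:
  45, 54, -6, 47  ⇒  2A = 140, A = 70.
Then Σ (y_i + y_{i+1})·c_i = 2330, so ȳ = 2330 / (6·70) = 233/42.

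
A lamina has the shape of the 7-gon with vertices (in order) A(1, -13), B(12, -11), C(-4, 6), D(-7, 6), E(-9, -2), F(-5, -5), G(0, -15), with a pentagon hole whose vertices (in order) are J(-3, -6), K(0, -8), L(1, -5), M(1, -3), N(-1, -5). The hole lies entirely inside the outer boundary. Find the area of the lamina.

Outer boundary:
Apply Gauss's area formula: 2A = Σ (x_i·y_{i+1} − x_{i+1}·y_i), indices taken mod 7.
Σ = (145) + (28) + (18) + (68) + (35) + (75) + (15) = 384
Area = |Σ|/2 = 192.
Hole:
Σ = (24) + (8) + (2) + (-8) + (-9) = 17
Area = |Σ|/2 = 8.5.
Net area = 192 − 8.5 = 183.5.

183.5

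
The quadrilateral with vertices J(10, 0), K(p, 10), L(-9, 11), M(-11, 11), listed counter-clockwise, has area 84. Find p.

6

Write out the shoelace sum; only the two edges meeting at K involve p:
2·Area = [(10·10 − p·0) + (p·11 − (-9)·10)] + -88
       = 11·p + 102 = 168
⇒ p = 6.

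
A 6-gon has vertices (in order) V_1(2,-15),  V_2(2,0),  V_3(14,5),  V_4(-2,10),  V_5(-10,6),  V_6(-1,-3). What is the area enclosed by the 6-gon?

Σ = (30) + (10) + (150) + (88) + (36) + (21) = 335
Area = |Σ|/2 = 167.5.

167.5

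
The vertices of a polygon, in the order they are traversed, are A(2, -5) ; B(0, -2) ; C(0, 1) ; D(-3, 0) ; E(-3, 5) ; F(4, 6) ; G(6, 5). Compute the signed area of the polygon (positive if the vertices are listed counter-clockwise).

Apply the shoelace formula: 2A = Σ (x_i·y_{i+1} − x_{i+1}·y_i), indices taken mod 7.
A→B: (2)(-2) − (0)(-5) = -4
B→C: (0)(1) − (0)(-2) = 0
C→D: (0)(0) − (-3)(1) = 3
D→E: (-3)(5) − (-3)(0) = -15
E→F: (-3)(6) − (4)(5) = -38
F→G: (4)(5) − (6)(6) = -16
G→A: (6)(-5) − (2)(5) = -40
Σ = -110
Signed area = Σ/2 = -55 (negative ⇒ clockwise traversal).

-55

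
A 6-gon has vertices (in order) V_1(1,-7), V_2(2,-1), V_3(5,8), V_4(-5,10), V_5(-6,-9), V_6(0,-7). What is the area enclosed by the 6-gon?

Apply the shoelace formula: 2A = Σ (x_i·y_{i+1} − x_{i+1}·y_i), indices taken mod 6.
Σ = (13) + (21) + (90) + (105) + (42) + (7) = 278
Area = |Σ|/2 = 139.

139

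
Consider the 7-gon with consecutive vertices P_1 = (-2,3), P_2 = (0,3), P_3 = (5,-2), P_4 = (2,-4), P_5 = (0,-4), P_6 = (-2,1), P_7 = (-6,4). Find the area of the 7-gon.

P_1→P_2: (-2)(3) − (0)(3) = -6
P_2→P_3: (0)(-2) − (5)(3) = -15
P_3→P_4: (5)(-4) − (2)(-2) = -16
P_4→P_5: (2)(-4) − (0)(-4) = -8
P_5→P_6: (0)(1) − (-2)(-4) = -8
P_6→P_7: (-2)(4) − (-6)(1) = -2
P_7→P_1: (-6)(3) − (-2)(4) = -10
Σ = -65
Area = |Σ|/2 = 32.5.

32.5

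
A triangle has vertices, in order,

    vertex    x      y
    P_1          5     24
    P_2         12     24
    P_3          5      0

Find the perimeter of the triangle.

56

|P_1P_2| = √((7)² + (0)²) = √49 = 7
|P_2P_3| = √((-7)² + (-24)²) = √625 = 25
|P_3P_1| = √((0)² + (24)²) = √576 = 24
Perimeter = 7 + 25 + 24 = 56.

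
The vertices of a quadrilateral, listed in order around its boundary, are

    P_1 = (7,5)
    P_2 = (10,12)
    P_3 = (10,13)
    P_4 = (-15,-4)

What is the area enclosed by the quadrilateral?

76

Apply the surveyor's formula: 2A = Σ (x_i·y_{i+1} − x_{i+1}·y_i), indices taken mod 4.
P_1→P_2: (7)(12) − (10)(5) = 34
P_2→P_3: (10)(13) − (10)(12) = 10
P_3→P_4: (10)(-4) − (-15)(13) = 155
P_4→P_1: (-15)(5) − (7)(-4) = -47
Σ = 152
Area = |Σ|/2 = 76.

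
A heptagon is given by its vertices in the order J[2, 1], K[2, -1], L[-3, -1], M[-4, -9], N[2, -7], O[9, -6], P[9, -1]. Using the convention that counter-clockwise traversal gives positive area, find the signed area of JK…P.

Apply the shoelace formula: 2A = Σ (x_i·y_{i+1} − x_{i+1}·y_i), indices taken mod 7.
J→K: (2)(-1) − (2)(1) = -4
K→L: (2)(-1) − (-3)(-1) = -5
L→M: (-3)(-9) − (-4)(-1) = 23
M→N: (-4)(-7) − (2)(-9) = 46
N→O: (2)(-6) − (9)(-7) = 51
O→P: (9)(-1) − (9)(-6) = 45
P→J: (9)(1) − (2)(-1) = 11
Σ = 167
Signed area = Σ/2 = 83.5 (positive ⇒ counter-clockwise traversal).

83.5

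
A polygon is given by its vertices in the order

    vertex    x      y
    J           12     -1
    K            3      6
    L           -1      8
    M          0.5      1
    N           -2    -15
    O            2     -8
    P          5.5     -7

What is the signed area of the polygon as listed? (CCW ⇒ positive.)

124.5

J→K: (12)(6) − (3)(-1) = 75
K→L: (3)(8) − (-1)(6) = 30
L→M: (-1)(1) − (0.5)(8) = -5
M→N: (0.5)(-15) − (-2)(1) = -5.5
N→O: (-2)(-8) − (2)(-15) = 46
O→P: (2)(-7) − (5.5)(-8) = 30
P→J: (5.5)(-1) − (12)(-7) = 78.5
Σ = 249
Signed area = Σ/2 = 124.5 (positive ⇒ counter-clockwise traversal).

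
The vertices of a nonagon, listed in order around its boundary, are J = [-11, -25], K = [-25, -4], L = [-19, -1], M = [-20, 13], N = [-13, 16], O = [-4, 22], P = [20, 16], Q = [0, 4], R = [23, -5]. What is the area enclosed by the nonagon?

Σ = (-581) + (-51) + (-267) + (-151) + (-222) + (-504) + (80) + (-92) + (-630) = -2418
Area = |Σ|/2 = 1209.

1209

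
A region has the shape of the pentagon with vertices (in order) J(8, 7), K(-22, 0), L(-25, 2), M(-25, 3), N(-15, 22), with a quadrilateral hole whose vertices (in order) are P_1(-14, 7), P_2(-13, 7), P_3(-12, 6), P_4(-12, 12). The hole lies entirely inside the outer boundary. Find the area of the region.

345

Outer boundary:
Apply the shoelace (surveyor's) formula: 2A = Σ (x_i·y_{i+1} − x_{i+1}·y_i), indices taken mod 5.
Σ = (154) + (-44) + (-25) + (-505) + (-281) = -701
Area = |Σ|/2 = 350.5.
Hole:
Apply the shoelace formula: 2A = Σ (x_i·y_{i+1} − x_{i+1}·y_i), indices taken mod 4.
P_1→P_2: (-14)(7) − (-13)(7) = -7
P_2→P_3: (-13)(6) − (-12)(7) = 6
P_3→P_4: (-12)(12) − (-12)(6) = -72
P_4→P_1: (-12)(7) − (-14)(12) = 84
Σ = 11
Area = |Σ|/2 = 5.5.
Net area = 350.5 − 5.5 = 345.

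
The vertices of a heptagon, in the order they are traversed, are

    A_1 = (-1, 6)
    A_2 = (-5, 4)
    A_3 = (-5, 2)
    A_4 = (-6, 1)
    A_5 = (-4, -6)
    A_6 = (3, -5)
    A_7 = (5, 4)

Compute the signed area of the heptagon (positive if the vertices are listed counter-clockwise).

96

Apply the surveyor's formula: 2A = Σ (x_i·y_{i+1} − x_{i+1}·y_i), indices taken mod 7.
Σ = (26) + (10) + (7) + (40) + (38) + (37) + (34) = 192
Signed area = Σ/2 = 96 (positive ⇒ counter-clockwise traversal).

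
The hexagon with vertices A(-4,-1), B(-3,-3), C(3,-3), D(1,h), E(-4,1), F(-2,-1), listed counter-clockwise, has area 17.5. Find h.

Write out the shoelace sum; only the two edges meeting at D involve h:
2·Area = [(3·h − 1·(-3)) + (1·1 − (-4)·h)] + 31
       = 7·h + 35 = 35
⇒ h = 0.

0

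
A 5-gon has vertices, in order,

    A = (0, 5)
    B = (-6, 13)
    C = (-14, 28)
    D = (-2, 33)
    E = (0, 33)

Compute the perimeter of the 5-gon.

70

|AB| = √((-6)² + (8)²) = √100 = 10
|BC| = √((-8)² + (15)²) = √289 = 17
|CD| = √((12)² + (5)²) = √169 = 13
|DE| = √((2)² + (0)²) = √4 = 2
|EA| = √((0)² + (-28)²) = √784 = 28
Perimeter = 10 + 17 + 13 + 2 + 28 = 70.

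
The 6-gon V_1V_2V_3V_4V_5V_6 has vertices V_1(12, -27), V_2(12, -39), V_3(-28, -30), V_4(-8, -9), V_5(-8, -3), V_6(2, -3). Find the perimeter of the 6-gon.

124

|V_1V_2| = √((0)² + (-12)²) = √144 = 12
|V_2V_3| = √((-40)² + (9)²) = √1681 = 41
|V_3V_4| = √((20)² + (21)²) = √841 = 29
|V_4V_5| = √((0)² + (6)²) = √36 = 6
|V_5V_6| = √((10)² + (0)²) = √100 = 10
|V_6V_1| = √((10)² + (-24)²) = √676 = 26
Perimeter = 12 + 41 + 29 + 6 + 10 + 26 = 124.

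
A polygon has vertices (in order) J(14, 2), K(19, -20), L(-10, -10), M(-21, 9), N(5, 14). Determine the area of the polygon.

Apply the shoelace formula: 2A = Σ (x_i·y_{i+1} − x_{i+1}·y_i), indices taken mod 5.
Σ = (-318) + (-390) + (-300) + (-339) + (-186) = -1533
Area = |Σ|/2 = 766.5.

766.5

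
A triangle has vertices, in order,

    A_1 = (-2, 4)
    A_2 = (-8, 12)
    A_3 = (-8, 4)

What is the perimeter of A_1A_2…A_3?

24

|A_1A_2| = √((-6)² + (8)²) = √100 = 10
|A_2A_3| = √((0)² + (-8)²) = √64 = 8
|A_3A_1| = √((6)² + (0)²) = √36 = 6
Perimeter = 10 + 8 + 6 = 24.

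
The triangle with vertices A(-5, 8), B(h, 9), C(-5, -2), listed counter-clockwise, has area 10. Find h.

-7

The doubled signed area Σ (x_i y_{i+1} − x_{i+1} y_i) is linear in h.
With h=0 it equals -50; the coefficient of h is -10 (from the two edges through B).
So -10·h + -50 = 2·10 = 20 ⇒ h = -7.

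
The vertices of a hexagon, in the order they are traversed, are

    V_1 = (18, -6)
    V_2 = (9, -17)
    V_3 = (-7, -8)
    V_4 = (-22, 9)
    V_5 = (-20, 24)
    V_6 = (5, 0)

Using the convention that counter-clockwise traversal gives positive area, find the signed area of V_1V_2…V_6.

-590

Apply the surveyor's formula: 2A = Σ (x_i·y_{i+1} − x_{i+1}·y_i), indices taken mod 6.
V_1→V_2: (18)(-17) − (9)(-6) = -252
V_2→V_3: (9)(-8) − (-7)(-17) = -191
V_3→V_4: (-7)(9) − (-22)(-8) = -239
V_4→V_5: (-22)(24) − (-20)(9) = -348
V_5→V_6: (-20)(0) − (5)(24) = -120
V_6→V_1: (5)(-6) − (18)(0) = -30
Σ = -1180
Signed area = Σ/2 = -590 (negative ⇒ clockwise traversal).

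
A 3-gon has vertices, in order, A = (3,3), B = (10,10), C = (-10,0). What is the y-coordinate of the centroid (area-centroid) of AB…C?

Apply the surveyor's formula. First the cross-terms c_i = x_i·y_{i+1} − x_{i+1}·y_i:
  0, 100, -30  ⇒  2A = 70, A = 35.
Then Σ (y_i + y_{i+1})·c_i = 910, so ȳ = 910 / (6·35) = 13/3.

13/3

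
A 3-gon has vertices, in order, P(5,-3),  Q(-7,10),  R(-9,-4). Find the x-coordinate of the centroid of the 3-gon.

Apply Gauss's area formula. First the cross-terms c_i = x_i·y_{i+1} − x_{i+1}·y_i:
  29, 118, 47  ⇒  2A = 194, A = 97.
Then Σ (x_i + x_{i+1})·c_i = -2134, so x̄ = -2134 / (6·97) = -11/3.

-11/3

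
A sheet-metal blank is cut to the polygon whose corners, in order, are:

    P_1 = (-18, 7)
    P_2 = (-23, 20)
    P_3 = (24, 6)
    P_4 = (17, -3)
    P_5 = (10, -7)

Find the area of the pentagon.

Σ = (-199) + (-618) + (-174) + (-89) + (-56) = -1136
Area = |Σ|/2 = 568.

568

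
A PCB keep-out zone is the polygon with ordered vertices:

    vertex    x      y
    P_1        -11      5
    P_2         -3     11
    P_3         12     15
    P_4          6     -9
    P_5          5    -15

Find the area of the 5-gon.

Apply the shoelace formula: 2A = Σ (x_i·y_{i+1} − x_{i+1}·y_i), indices taken mod 5.
Cross-terms: -106, -177, -198, -45, -140  ⇒  Σ = -666
Area = |Σ|/2 = 333.

333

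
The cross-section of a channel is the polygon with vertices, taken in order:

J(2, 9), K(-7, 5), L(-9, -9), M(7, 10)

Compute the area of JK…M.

Apply the shoelace (surveyor's) formula: 2A = Σ (x_i·y_{i+1} − x_{i+1}·y_i), indices taken mod 4.
Σ = (73) + (108) + (-27) + (43) = 197
Area = |Σ|/2 = 98.5.

98.5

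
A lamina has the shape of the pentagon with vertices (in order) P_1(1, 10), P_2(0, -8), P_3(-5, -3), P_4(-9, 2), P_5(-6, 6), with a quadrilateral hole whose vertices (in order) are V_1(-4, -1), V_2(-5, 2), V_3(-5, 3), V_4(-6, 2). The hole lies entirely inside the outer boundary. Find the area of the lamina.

94.5

Outer boundary:
Cross-terms: -8, -40, -37, -42, -66  ⇒  Σ = -193
Area = |Σ|/2 = 96.5.
Hole:
Apply the shoelace formula: 2A = Σ (x_i·y_{i+1} − x_{i+1}·y_i), indices taken mod 4.
Σ = (-13) + (-5) + (8) + (14) = 4
Area = |Σ|/2 = 2.
Net area = 96.5 − 2 = 94.5.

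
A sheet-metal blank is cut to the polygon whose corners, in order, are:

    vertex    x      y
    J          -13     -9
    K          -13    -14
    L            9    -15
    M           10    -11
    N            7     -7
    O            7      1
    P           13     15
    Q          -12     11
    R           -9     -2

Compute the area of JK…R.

546.5

Apply the shoelace (surveyor's) formula: 2A = Σ (x_i·y_{i+1} − x_{i+1}·y_i), indices taken mod 9.
Σ = (65) + (321) + (51) + (7) + (56) + (92) + (323) + (123) + (55) = 1093
Area = |Σ|/2 = 546.5.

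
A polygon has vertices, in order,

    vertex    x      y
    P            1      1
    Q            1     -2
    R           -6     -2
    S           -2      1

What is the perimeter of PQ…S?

|PQ| = √((0)² + (-3)²) = √9 = 3
|QR| = √((-7)² + (0)²) = √49 = 7
|RS| = √((4)² + (3)²) = √25 = 5
|SP| = √((3)² + (0)²) = √9 = 3
Perimeter = 3 + 7 + 5 + 3 = 18.

18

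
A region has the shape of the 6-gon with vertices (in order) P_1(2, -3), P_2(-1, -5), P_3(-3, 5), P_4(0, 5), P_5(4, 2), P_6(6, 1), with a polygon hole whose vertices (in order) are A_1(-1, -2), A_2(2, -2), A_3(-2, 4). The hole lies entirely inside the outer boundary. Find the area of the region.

Outer boundary:
Σ = (-13) + (-20) + (-15) + (-20) + (-8) + (-20) = -96
Area = |Σ|/2 = 48.
Hole:
Cross-terms: 6, 4, 8  ⇒  Σ = 18
Area = |Σ|/2 = 9.
Net area = 48 − 9 = 39.

39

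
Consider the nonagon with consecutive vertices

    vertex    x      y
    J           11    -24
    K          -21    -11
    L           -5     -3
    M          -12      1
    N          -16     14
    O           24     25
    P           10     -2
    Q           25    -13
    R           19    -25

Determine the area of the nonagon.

1241.5

Apply the shoelace (surveyor's) formula: 2A = Σ (x_i·y_{i+1} − x_{i+1}·y_i), indices taken mod 9.
Cross-terms: -625, 8, -41, -152, -736, -298, -80, -378, -181  ⇒  Σ = -2483
Area = |Σ|/2 = 1241.5.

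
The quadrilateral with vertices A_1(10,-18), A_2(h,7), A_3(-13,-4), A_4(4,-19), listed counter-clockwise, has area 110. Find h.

-23

Write out the shoelace sum; only the two edges meeting at A_2 involve h:
2·Area = [(10·7 − h·(-18)) + (h·(-4) − (-13)·7)] + 381
       = 14·h + 542 = 220
⇒ h = -23.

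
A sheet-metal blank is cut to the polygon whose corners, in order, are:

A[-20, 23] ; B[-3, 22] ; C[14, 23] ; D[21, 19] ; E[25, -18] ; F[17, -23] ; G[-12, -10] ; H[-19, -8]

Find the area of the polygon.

1612

Apply the shoelace (surveyor's) formula: 2A = Σ (x_i·y_{i+1} − x_{i+1}·y_i), indices taken mod 8.
Cross-terms: -371, -377, -217, -853, -269, -446, -94, -597  ⇒  Σ = -3224
Area = |Σ|/2 = 1612.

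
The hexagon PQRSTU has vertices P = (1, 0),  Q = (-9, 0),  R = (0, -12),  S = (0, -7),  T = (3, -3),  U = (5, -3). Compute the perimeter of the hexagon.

42

|PQ| = √((-10)² + (0)²) = √100 = 10
|QR| = √((9)² + (-12)²) = √225 = 15
|RS| = √((0)² + (5)²) = √25 = 5
|ST| = √((3)² + (4)²) = √25 = 5
|TU| = √((2)² + (0)²) = √4 = 2
|UP| = √((-4)² + (3)²) = √25 = 5
Perimeter = 10 + 15 + 5 + 5 + 2 + 5 = 42.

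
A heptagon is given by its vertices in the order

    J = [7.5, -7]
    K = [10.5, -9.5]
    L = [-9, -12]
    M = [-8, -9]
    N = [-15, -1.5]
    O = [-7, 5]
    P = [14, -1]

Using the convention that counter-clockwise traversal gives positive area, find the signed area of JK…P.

-293.125

Σ = (2.25) + (-211.5) + (-15) + (-123) + (-85.5) + (-63) + (-90.5) = -586.25
Signed area = Σ/2 = -293.125 (negative ⇒ clockwise traversal).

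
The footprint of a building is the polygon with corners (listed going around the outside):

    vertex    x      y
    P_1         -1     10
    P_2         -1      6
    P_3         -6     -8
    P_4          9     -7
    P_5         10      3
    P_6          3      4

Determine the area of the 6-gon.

162

Apply the shoelace (surveyor's) formula: 2A = Σ (x_i·y_{i+1} − x_{i+1}·y_i), indices taken mod 6.
Σ = (4) + (44) + (114) + (97) + (31) + (34) = 324
Area = |Σ|/2 = 162.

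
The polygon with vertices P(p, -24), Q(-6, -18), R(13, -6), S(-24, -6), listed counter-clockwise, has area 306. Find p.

-11

The doubled signed area Σ (x_i y_{i+1} − x_{i+1} y_i) is linear in p.
With p=0 it equals 480; the coefficient of p is -12 (from the two edges through P).
So -12·p + 480 = 2·306 = 612 ⇒ p = -11.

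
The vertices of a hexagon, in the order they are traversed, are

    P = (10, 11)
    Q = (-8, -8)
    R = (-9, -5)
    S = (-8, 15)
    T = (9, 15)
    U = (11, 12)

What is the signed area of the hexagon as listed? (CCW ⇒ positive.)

Apply the shoelace formula: 2A = Σ (x_i·y_{i+1} − x_{i+1}·y_i), indices taken mod 6.
Σ = (8) + (-32) + (-175) + (-255) + (-57) + (1) = -510
Signed area = Σ/2 = -255 (negative ⇒ clockwise traversal).

-255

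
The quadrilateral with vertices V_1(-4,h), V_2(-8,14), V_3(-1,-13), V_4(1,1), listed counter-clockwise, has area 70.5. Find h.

7

The doubled signed area Σ (x_i y_{i+1} − x_{i+1} y_i) is linear in h.
With h=0 it equals 78; the coefficient of h is 9 (from the two edges through V_1).
So 9·h + 78 = 2·70.5 = 141 ⇒ h = 7.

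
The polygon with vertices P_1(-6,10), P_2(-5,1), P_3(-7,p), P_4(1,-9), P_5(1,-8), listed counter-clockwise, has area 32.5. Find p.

Write out the shoelace sum; only the two edges meeting at P_3 involve p:
2·Area = [((-5)·p − (-7)·1) + ((-7)·(-9) − 1·p)] + 7
       = -6·p + 77 = 65
⇒ p = 2.

2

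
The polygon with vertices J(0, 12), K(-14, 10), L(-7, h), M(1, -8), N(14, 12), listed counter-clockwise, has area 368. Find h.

-10

The doubled signed area Σ (x_i y_{i+1} − x_{i+1} y_i) is linear in h.
With h=0 it equals 586; the coefficient of h is -15 (from the two edges through L).
So -15·h + 586 = 2·368 = 736 ⇒ h = -10.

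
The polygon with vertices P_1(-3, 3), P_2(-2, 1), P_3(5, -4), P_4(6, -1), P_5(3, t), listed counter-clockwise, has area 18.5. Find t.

0

Write out the shoelace sum; only the two edges meeting at P_5 involve t:
2·Area = [(6·t − 3·(-1)) + (3·3 − (-3)·t)] + 25
       = 9·t + 37 = 37
⇒ t = 0.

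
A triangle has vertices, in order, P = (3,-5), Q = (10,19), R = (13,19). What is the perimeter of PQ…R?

|PQ| = √((7)² + (24)²) = √625 = 25
|QR| = √((3)² + (0)²) = √9 = 3
|RP| = √((-10)² + (-24)²) = √676 = 26
Perimeter = 25 + 3 + 26 = 54.

54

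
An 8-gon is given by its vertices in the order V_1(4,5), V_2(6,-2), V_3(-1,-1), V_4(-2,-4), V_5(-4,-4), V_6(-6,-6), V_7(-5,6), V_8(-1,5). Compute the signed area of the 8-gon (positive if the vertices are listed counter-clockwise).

Apply Gauss's area formula: 2A = Σ (x_i·y_{i+1} − x_{i+1}·y_i), indices taken mod 8.
Σ = (-38) + (-8) + (2) + (-8) + (0) + (-66) + (-19) + (-25) = -162
Signed area = Σ/2 = -81 (negative ⇒ clockwise traversal).

-81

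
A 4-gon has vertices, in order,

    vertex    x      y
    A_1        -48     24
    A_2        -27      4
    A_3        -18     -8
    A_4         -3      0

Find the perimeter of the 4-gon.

|A_1A_2| = √((21)² + (-20)²) = √841 = 29
|A_2A_3| = √((9)² + (-12)²) = √225 = 15
|A_3A_4| = √((15)² + (8)²) = √289 = 17
|A_4A_1| = √((-45)² + (24)²) = √2601 = 51
Perimeter = 29 + 15 + 17 + 51 = 112.

112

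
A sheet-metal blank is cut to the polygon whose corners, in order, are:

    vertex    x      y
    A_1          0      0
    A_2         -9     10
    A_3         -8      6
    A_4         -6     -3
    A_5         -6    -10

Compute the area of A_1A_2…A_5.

Apply Gauss's area formula: 2A = Σ (x_i·y_{i+1} − x_{i+1}·y_i), indices taken mod 5.
Σ = (0) + (26) + (60) + (42) + (0) = 128
Area = |Σ|/2 = 64.

64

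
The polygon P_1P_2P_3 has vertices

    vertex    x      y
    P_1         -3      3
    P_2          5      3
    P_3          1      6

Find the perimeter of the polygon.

18

|P_1P_2| = √((8)² + (0)²) = √64 = 8
|P_2P_3| = √((-4)² + (3)²) = √25 = 5
|P_3P_1| = √((-4)² + (-3)²) = √25 = 5
Perimeter = 8 + 5 + 5 = 18.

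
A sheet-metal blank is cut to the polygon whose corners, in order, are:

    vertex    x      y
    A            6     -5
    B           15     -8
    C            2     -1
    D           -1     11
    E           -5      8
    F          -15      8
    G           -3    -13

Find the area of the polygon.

Apply the shoelace formula: 2A = Σ (x_i·y_{i+1} − x_{i+1}·y_i), indices taken mod 7.
A→B: (6)(-8) − (15)(-5) = 27
B→C: (15)(-1) − (2)(-8) = 1
C→D: (2)(11) − (-1)(-1) = 21
D→E: (-1)(8) − (-5)(11) = 47
E→F: (-5)(8) − (-15)(8) = 80
F→G: (-15)(-13) − (-3)(8) = 219
G→A: (-3)(-5) − (6)(-13) = 93
Σ = 488
Area = |Σ|/2 = 244.

244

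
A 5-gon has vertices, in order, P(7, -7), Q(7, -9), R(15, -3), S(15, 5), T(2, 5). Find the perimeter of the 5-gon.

46

|PQ| = √((0)² + (-2)²) = √4 = 2
|QR| = √((8)² + (6)²) = √100 = 10
|RS| = √((0)² + (8)²) = √64 = 8
|ST| = √((-13)² + (0)²) = √169 = 13
|TP| = √((5)² + (-12)²) = √169 = 13
Perimeter = 2 + 10 + 8 + 13 + 13 = 46.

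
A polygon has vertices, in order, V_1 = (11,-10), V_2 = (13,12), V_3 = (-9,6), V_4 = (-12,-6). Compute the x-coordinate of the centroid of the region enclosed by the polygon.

Apply the surveyor's formula. First the cross-terms c_i = x_i·y_{i+1} − x_{i+1}·y_i:
  262, 186, 126, 186  ⇒  2A = 760, A = 380.
Then Σ (x_i + x_{i+1})·c_i = 4200, so x̄ = 4200 / (6·380) = 35/19.

35/19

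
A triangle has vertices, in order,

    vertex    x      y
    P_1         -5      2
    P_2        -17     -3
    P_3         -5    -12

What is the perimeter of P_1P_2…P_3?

42

|P_1P_2| = √((-12)² + (-5)²) = √169 = 13
|P_2P_3| = √((12)² + (-9)²) = √225 = 15
|P_3P_1| = √((0)² + (14)²) = √196 = 14
Perimeter = 13 + 15 + 14 = 42.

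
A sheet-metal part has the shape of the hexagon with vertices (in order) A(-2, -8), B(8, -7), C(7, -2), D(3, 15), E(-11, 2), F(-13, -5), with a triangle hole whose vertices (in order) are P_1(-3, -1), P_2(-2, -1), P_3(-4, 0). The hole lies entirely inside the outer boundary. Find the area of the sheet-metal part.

Outer boundary:
Apply the shoelace (surveyor's) formula: 2A = Σ (x_i·y_{i+1} − x_{i+1}·y_i), indices taken mod 6.
Cross-terms: 78, 33, 111, 171, 81, 94  ⇒  Σ = 568
Area = |Σ|/2 = 284.
Hole:
Apply the shoelace formula: 2A = Σ (x_i·y_{i+1} − x_{i+1}·y_i), indices taken mod 3.
Σ = (1) + (-4) + (4) = 1
Area = |Σ|/2 = 0.5.
Net area = 284 − 0.5 = 283.5.

283.5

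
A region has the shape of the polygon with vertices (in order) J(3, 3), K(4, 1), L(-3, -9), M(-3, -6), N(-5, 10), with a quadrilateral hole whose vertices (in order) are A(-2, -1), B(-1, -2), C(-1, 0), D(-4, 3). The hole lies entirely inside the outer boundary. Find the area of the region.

Outer boundary:
Cross-terms: -9, -33, -9, -60, -45  ⇒  Σ = -156
Area = |Σ|/2 = 78.
Hole:
Cross-terms: 3, -2, -3, 10  ⇒  Σ = 8
Area = |Σ|/2 = 4.
Net area = 78 − 4 = 74.

74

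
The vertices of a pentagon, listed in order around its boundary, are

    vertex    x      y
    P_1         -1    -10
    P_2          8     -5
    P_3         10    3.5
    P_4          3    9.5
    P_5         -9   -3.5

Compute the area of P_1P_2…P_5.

Apply Gauss's area formula: 2A = Σ (x_i·y_{i+1} − x_{i+1}·y_i), indices taken mod 5.
Σ = (85) + (78) + (84.5) + (75) + (86.5) = 409
Area = |Σ|/2 = 204.5.

204.5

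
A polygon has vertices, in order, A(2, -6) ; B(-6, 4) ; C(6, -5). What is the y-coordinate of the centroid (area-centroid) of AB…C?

Apply the shoelace (surveyor's) formula. First the cross-terms c_i = x_i·y_{i+1} − x_{i+1}·y_i:
  -28, 6, -26  ⇒  2A = -48, A = -24.
Then Σ (y_i + y_{i+1})·c_i = 336, so ȳ = 336 / (6·(-24)) = -7/3.

-7/3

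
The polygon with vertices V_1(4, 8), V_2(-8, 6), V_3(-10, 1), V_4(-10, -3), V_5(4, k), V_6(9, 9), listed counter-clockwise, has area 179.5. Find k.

-5

The doubled signed area Σ (x_i y_{i+1} − x_{i+1} y_i) is linear in k.
With k=0 it equals 264; the coefficient of k is -19 (from the two edges through V_5).
So -19·k + 264 = 2·179.5 = 359 ⇒ k = -5.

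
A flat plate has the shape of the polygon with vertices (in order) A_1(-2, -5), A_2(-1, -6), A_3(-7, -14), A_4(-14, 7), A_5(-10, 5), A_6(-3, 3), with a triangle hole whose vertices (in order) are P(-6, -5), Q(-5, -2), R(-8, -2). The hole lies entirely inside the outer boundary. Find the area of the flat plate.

125.5

Outer boundary:
Apply the shoelace formula: 2A = Σ (x_i·y_{i+1} − x_{i+1}·y_i), indices taken mod 6.
Σ = (7) + (-28) + (-245) + (0) + (-15) + (21) = -260
Area = |Σ|/2 = 130.
Hole:
Apply the surveyor's formula: 2A = Σ (x_i·y_{i+1} − x_{i+1}·y_i), indices taken mod 3.
P→Q: (-6)(-2) − (-5)(-5) = -13
Q→R: (-5)(-2) − (-8)(-2) = -6
R→P: (-8)(-5) − (-6)(-2) = 28
Σ = 9
Area = |Σ|/2 = 4.5.
Net area = 130 − 4.5 = 125.5.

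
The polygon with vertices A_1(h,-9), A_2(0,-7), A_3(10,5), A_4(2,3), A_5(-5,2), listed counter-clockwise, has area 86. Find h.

-2

The doubled signed area Σ (x_i y_{i+1} − x_{i+1} y_i) is linear in h.
With h=0 it equals 154; the coefficient of h is -9 (from the two edges through A_1).
So -9·h + 154 = 2·86 = 172 ⇒ h = -2.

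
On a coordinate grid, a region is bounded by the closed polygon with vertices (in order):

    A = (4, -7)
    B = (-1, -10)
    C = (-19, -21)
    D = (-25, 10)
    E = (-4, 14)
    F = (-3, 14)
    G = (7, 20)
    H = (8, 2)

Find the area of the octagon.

Apply the shoelace formula: 2A = Σ (x_i·y_{i+1} − x_{i+1}·y_i), indices taken mod 8.
Cross-terms: -47, -169, -715, -310, -14, -158, -146, -64  ⇒  Σ = -1623
Area = |Σ|/2 = 811.5.

811.5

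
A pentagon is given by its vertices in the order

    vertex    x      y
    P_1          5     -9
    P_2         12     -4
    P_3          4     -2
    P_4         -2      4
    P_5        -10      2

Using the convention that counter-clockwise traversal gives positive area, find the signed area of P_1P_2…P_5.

Apply the shoelace formula: 2A = Σ (x_i·y_{i+1} − x_{i+1}·y_i), indices taken mod 5.
Cross-terms: 88, -8, 12, 36, 80  ⇒  Σ = 208
Signed area = Σ/2 = 104 (positive ⇒ counter-clockwise traversal).

104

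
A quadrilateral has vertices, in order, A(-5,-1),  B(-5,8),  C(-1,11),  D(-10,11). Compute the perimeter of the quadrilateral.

36

|AB| = √((0)² + (9)²) = √81 = 9
|BC| = √((4)² + (3)²) = √25 = 5
|CD| = √((-9)² + (0)²) = √81 = 9
|DA| = √((5)² + (-12)²) = √169 = 13
Perimeter = 9 + 5 + 9 + 13 = 36.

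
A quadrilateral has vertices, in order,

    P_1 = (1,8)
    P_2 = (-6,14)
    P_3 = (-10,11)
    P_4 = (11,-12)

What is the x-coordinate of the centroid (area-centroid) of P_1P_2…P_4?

-59/141

Apply Gauss's area formula. First the cross-terms c_i = x_i·y_{i+1} − x_{i+1}·y_i:
  62, 74, -1, 100  ⇒  2A = 235, A = 117.5.
Then Σ (x_i + x_{i+1})·c_i = -295, so x̄ = -295 / (6·117.5) = -59/141.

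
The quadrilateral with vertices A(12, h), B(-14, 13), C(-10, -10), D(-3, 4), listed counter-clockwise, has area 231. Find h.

Write out the shoelace sum; only the two edges meeting at A involve h:
2·Area = [((-3)·h − 12·4) + (12·13 − (-14)·h)] + 200
       = 11·h + 308 = 462
⇒ h = 14.

14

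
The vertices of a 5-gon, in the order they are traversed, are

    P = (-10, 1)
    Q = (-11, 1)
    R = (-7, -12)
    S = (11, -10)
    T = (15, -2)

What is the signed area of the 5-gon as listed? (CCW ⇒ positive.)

Apply the surveyor's formula: 2A = Σ (x_i·y_{i+1} − x_{i+1}·y_i), indices taken mod 5.
P→Q: (-10)(1) − (-11)(1) = 1
Q→R: (-11)(-12) − (-7)(1) = 139
R→S: (-7)(-10) − (11)(-12) = 202
S→T: (11)(-2) − (15)(-10) = 128
T→P: (15)(1) − (-10)(-2) = -5
Σ = 465
Signed area = Σ/2 = 232.5 (positive ⇒ counter-clockwise traversal).

232.5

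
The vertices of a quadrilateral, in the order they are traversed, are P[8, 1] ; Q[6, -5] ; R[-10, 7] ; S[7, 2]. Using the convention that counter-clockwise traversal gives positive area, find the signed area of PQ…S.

Σ = (-46) + (-8) + (-69) + (-9) = -132
Signed area = Σ/2 = -66 (negative ⇒ clockwise traversal).

-66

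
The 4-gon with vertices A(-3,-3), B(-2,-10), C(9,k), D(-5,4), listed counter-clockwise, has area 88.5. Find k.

Write out the shoelace sum; only the two edges meeting at C involve k:
2·Area = [((-2)·k − 9·(-10)) + (9·4 − (-5)·k)] + 51
       = 3·k + 177 = 177
⇒ k = 0.

0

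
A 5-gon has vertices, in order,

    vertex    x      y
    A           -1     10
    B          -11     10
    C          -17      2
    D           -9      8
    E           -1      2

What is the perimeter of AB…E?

|AB| = √((-10)² + (0)²) = √100 = 10
|BC| = √((-6)² + (-8)²) = √100 = 10
|CD| = √((8)² + (6)²) = √100 = 10
|DE| = √((8)² + (-6)²) = √100 = 10
|EA| = √((0)² + (8)²) = √64 = 8
Perimeter = 10 + 10 + 10 + 10 + 8 = 48.

48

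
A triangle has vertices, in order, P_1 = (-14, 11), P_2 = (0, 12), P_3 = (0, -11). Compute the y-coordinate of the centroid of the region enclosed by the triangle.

Apply the shoelace (surveyor's) formula. First the cross-terms c_i = x_i·y_{i+1} − x_{i+1}·y_i:
  -168, 0, -154  ⇒  2A = -322, A = -161.
Then Σ (y_i + y_{i+1})·c_i = -3864, so ȳ = -3864 / (6·(-161)) = 4.

4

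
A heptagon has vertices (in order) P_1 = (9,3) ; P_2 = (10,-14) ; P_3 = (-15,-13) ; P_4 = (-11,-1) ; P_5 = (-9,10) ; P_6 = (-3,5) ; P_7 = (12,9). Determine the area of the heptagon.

445

Cross-terms: -156, -340, -128, -119, -15, -87, -45  ⇒  Σ = -890
Area = |Σ|/2 = 445.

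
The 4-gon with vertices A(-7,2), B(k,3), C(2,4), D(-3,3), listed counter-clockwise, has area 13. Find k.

10

The doubled signed area Σ (x_i y_{i+1} − x_{i+1} y_i) is linear in k.
With k=0 it equals 6; the coefficient of k is 2 (from the two edges through B).
So 2·k + 6 = 2·13 = 26 ⇒ k = 10.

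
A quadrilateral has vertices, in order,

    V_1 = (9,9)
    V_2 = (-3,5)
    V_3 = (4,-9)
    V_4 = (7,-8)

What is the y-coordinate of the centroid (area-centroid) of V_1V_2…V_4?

0.8

Apply Gauss's area formula. First the cross-terms c_i = x_i·y_{i+1} − x_{i+1}·y_i:
  72, 7, 31, 135  ⇒  2A = 245, A = 122.5.
Then Σ (y_i + y_{i+1})·c_i = 588, so ȳ = 588 / (6·122.5) = 0.8.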